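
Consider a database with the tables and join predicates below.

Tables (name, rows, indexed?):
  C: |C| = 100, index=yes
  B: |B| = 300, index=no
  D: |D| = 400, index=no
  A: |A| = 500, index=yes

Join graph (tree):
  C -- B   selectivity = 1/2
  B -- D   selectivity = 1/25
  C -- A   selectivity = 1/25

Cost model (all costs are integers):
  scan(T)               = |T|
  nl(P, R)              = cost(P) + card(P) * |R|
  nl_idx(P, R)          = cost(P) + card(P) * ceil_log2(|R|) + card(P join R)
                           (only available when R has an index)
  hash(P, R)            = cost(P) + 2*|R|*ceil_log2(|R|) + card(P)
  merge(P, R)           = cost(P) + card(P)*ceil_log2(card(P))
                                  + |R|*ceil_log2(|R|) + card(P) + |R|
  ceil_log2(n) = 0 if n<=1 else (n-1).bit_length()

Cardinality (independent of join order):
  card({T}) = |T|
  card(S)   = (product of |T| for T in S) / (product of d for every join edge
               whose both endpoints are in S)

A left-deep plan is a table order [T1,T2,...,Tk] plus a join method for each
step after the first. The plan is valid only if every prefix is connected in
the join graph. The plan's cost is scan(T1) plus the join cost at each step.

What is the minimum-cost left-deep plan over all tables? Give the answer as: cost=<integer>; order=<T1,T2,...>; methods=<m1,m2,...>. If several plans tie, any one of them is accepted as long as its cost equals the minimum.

Selinger DP (subsets sized 1..n):
  {C}: scan cost=100, card=100
  {B}: scan cost=300, card=300
  {D}: scan cost=400, card=400
  {A}: scan cost=500, card=500
  {BC}: card=15000; try (C,hash)→2000, (B,merge)→3900, (C,merge)→4100, (B,hash)→5600, (C,nl_idx)→17400, (B,nl)→30100 …(+1); best=2000 via (C,hash)
  {AC}: card=2000; try (C,hash)→2400, (A,nl_idx)→3000, (A,merge)→5900, (C,nl_idx)→6000, (C,merge)→6300, (A,hash)→9200 …(+2); best=2400 via (C,hash)
  {BD}: card=4800; try (B,hash)→6200, (D,merge)→7300, (B,merge)→7400, (D,hash)→7800, (D,nl)→120300, (B,nl)→120400; best=6200 via (B,hash)
  {BCD}: card=240000; try (C,hash)→12400, (D,hash)→24200, (C,merge)→74200, (D,merge)→231000, (C,nl_idx)→279800, (C,nl)→486200 …(+1); best=12400 via (C,hash)
  {ABC}: card=300000; try (B,hash)→9800, (A,hash)→26000, (B,merge)→29400, (A,merge)→232000, (A,nl_idx)→437000, (B,nl)→602400 …(+1); best=9800 via (B,hash)
  {ABCD}: card=4800000; try (A,hash)→261400, (D,hash)→317000, (A,merge)→4577400, (D,merge)→6013800, (A,nl_idx)→6972400, (D,nl)→120009800 …(+1); best=261400 via (A,hash)

cost=261400; order=D,B,C,A; methods=hash,hash,hash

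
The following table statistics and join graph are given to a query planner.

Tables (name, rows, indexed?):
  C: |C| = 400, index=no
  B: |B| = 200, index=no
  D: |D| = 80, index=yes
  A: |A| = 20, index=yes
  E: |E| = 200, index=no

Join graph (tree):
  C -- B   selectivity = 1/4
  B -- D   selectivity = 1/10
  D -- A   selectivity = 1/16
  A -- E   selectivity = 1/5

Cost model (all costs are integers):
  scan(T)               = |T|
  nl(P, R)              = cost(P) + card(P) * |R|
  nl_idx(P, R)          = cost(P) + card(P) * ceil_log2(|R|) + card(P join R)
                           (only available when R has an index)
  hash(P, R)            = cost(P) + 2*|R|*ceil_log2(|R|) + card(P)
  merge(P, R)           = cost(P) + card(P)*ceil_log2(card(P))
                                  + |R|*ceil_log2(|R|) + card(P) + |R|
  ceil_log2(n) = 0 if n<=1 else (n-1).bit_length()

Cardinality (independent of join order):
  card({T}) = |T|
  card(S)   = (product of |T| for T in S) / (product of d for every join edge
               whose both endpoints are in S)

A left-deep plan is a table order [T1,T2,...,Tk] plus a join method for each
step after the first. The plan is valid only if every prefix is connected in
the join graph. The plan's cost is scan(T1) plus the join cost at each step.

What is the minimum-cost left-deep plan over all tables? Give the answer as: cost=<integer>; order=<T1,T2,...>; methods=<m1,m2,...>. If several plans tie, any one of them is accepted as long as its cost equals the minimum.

cost=95260; order=A,D,B,E,C; methods=nl_idx,merge,hash,hash

Selinger DP (subsets sized 1..n):
  {C}: scan cost=400, card=400
  {B}: scan cost=200, card=200
  {D}: scan cost=80, card=80
  {A}: scan cost=20, card=20
  {E}: scan cost=200, card=200
  {BC}: card=20000; try (B,hash)→4000, (C,merge)→6000, (B,merge)→6200, (C,hash)→7600, (C,nl)→80200, (B,nl)→80400; best=4000 via (B,hash)
  {BD}: card=1600; try (D,hash)→1520, (B,merge)→2520, (D,merge)→2640, (D,nl_idx)→3200, (B,hash)→3360, (B,nl)→16080 …(+1); best=1520 via (D,hash)
  {AD}: card=100; try (D,nl_idx)→260, (A,hash)→360, (A,nl_idx)→580, (D,merge)→780, (A,merge)→840, (D,hash)→1160 …(+2); best=260 via (D,nl_idx)
  {AE}: card=800; try (A,hash)→600, (E,merge)→1940, (A,nl_idx)→2000, (A,merge)→2120, (E,hash)→3240, (E,nl)→4020 …(+1); best=600 via (A,hash)
  {BCD}: card=160000; try (C,hash)→10320, (C,merge)→24720, (D,hash)→25120, (D,nl_idx)→304000, (D,merge)→324640, (C,nl)→641520 …(+1); best=10320 via (C,hash)
  {ABD}: card=2000; try (B,merge)→2860, (A,hash)→3320, (B,hash)→3560, (A,nl_idx)→11520, (B,nl)→20260, (A,merge)→20840 …(+1); best=2860 via (B,merge)
  {ADE}: card=4000; try (D,hash)→2520, (E,merge)→2860, (E,hash)→3560, (D,merge)→10040, (D,nl_idx)→10200, (E,nl)→20260 …(+1); best=2520 via (D,hash)
  {ABCD}: card=200000; try (C,hash)→12060, (C,merge)→30860, (A,hash)→170520, (C,nl)→802860, (A,nl_idx)→1010320, (A,merge)→3050440 …(+1); best=12060 via (C,hash)
  {ABDE}: card=80000; try (E,hash)→8060, (B,hash)→9720, (E,merge)→28660, (B,merge)→56320, (E,nl)→402860, (B,nl)→802520; best=8060 via (E,hash)
  {ABCDE}: card=8000000; try (C,hash)→95260, (E,hash)→215260, (C,merge)→1452060, (E,merge)→3813860, (C,nl)→32008060, (E,nl)→40012060; best=95260 via (C,hash)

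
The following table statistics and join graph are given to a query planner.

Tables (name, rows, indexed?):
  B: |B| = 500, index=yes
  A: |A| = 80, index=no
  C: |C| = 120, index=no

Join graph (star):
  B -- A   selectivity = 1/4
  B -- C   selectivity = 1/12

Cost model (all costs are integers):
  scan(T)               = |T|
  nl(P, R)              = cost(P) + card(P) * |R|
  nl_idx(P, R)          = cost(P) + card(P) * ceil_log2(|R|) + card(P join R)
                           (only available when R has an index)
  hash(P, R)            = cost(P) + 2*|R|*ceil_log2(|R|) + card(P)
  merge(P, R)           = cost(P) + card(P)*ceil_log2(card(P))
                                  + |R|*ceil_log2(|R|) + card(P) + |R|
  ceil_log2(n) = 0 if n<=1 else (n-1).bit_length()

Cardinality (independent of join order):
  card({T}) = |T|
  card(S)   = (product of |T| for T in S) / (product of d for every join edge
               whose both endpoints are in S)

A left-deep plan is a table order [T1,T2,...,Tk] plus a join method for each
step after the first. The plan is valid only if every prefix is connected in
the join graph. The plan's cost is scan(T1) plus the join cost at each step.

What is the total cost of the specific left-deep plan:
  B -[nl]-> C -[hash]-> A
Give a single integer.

66620

step 1: scan B: cost=500, card=500
step 2: join C via nl
    card(P join C) = 500*120/(12) = 5000
    cost = 500 + 500*120 = 60500
step 3: join A via hash
    card(P join A) = 5000*80/(4) = 100000
    cost = 60500 + 2*80*7 + 5000 = 66620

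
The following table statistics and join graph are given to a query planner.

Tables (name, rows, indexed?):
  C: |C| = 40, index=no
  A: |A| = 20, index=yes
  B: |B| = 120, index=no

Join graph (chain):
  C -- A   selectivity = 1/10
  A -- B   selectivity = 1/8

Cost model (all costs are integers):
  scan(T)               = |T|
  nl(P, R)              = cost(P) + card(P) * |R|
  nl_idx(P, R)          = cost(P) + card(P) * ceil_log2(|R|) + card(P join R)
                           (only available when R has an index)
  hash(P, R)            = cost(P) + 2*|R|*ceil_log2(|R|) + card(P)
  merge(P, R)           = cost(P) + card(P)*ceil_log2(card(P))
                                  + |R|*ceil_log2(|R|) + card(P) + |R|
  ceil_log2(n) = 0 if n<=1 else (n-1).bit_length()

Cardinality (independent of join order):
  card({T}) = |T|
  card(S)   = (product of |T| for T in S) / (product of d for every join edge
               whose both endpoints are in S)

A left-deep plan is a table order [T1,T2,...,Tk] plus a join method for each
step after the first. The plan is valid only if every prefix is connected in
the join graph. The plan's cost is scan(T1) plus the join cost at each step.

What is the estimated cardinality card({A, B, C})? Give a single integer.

Tables in S: A(20), B(120), C(40)
Edges inside S: C-A(d=10), A-B(d=8)
numerator = 20 * 120 * 40 = 96000
denominator = 10 * 8 = 80
card(S) = 96000 / 80 = 1200

1200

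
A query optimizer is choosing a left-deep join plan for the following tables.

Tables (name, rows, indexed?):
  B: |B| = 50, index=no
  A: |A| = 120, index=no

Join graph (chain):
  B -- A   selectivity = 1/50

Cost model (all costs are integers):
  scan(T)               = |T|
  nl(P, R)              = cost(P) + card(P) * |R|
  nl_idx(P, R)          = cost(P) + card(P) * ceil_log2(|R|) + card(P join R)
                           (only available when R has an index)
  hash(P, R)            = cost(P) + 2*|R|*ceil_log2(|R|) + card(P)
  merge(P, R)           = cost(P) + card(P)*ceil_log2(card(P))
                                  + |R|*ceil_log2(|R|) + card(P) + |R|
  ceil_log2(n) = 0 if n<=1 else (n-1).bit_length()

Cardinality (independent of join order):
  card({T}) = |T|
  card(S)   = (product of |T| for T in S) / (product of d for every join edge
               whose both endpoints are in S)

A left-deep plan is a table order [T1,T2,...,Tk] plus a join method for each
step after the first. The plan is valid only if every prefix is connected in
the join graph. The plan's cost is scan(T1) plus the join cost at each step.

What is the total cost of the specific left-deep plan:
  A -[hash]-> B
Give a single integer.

840

step 1: scan A: cost=120, card=120
step 2: join B via hash
    card(P join B) = 120*50/(50) = 120
    cost = 120 + 2*50*6 + 120 = 840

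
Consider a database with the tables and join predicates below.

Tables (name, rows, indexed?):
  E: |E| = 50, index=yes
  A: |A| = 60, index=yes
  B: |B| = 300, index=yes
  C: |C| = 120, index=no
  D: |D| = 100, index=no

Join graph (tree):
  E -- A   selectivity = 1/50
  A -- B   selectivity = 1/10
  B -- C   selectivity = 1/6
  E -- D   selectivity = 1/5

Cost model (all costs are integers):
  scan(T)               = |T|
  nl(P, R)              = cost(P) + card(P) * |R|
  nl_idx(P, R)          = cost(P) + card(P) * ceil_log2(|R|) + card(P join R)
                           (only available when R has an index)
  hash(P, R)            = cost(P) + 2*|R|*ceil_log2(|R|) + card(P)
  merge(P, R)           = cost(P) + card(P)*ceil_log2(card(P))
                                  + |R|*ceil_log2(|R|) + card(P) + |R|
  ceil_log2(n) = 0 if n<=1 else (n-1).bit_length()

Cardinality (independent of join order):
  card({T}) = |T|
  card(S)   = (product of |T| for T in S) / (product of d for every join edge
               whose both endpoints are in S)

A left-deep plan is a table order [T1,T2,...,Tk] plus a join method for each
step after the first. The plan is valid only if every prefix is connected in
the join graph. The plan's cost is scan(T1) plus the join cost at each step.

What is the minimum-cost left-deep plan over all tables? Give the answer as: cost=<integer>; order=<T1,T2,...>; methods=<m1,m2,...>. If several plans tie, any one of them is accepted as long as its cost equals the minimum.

cost=43630; order=E,A,B,C,D; methods=nl_idx,nl_idx,hash,hash

Selinger DP (subsets sized 1..n):
  {E}: scan cost=50, card=50
  {A}: scan cost=60, card=60
  {B}: scan cost=300, card=300
  {C}: scan cost=120, card=120
  {D}: scan cost=100, card=100
  {AE}: card=60; try (A,nl_idx)→410, (E,nl_idx)→480, (E,hash)→720, (A,hash)→820, (A,merge)→820, (E,merge)→830 …(+2); best=410 via (A,nl_idx)
  {DE}: card=1000; try (E,hash)→800, (D,merge)→1200, (E,merge)→1250, (D,hash)→1500, (E,nl_idx)→1700, (D,nl)→5050 …(+1); best=800 via (E,hash)
  {AB}: card=1800; try (A,hash)→1320, (B,nl_idx)→2400, (B,merge)→3480, (A,merge)→3720, (A,nl_idx)→3900, (B,hash)→5520 …(+2); best=1320 via (A,hash)
  {BC}: card=6000; try (C,hash)→2280, (B,merge)→4080, (C,merge)→4260, (B,hash)→5640, (B,nl_idx)→7200, (B,nl)→36120 …(+1); best=2280 via (C,hash)
  {ABE}: card=1800; try (B,nl_idx)→2750, (E,hash)→3720, (B,merge)→3830, (B,hash)→5870, (E,nl_idx)→13920, (B,nl)→18410 …(+2); best=2750 via (B,nl_idx)
  {ADE}: card=1200; try (D,merge)→1630, (D,hash)→1870, (A,hash)→2520, (D,nl)→6410, (A,nl_idx)→8000, (A,merge)→12220 …(+1); best=1630 via (D,merge)
  {ABC}: card=36000; try (C,hash)→4800, (A,hash)→9000, (C,merge)→23880, (A,nl_idx)→74280, (A,merge)→86700, (C,nl)→217320 …(+1); best=4800 via (C,hash)
  {ABCE}: card=36000; try (C,hash)→6230, (C,merge)→25310, (E,hash)→41400, (C,nl)→218750, (E,nl_idx)→256800, (E,merge)→617150 …(+1); best=6230 via (C,hash)
  {ABDE}: card=36000; try (D,hash)→5950, (B,hash)→8230, (B,merge)→19030, (D,merge)→25150, (B,nl_idx)→48430, (D,nl)→182750 …(+1); best=5950 via (D,hash)
  {ABCDE}: card=720000; try (D,hash)→43630, (C,hash)→43630, (C,merge)→618910, (D,merge)→619030, (D,nl)→3606230, (C,nl)→4325950; best=43630 via (D,hash)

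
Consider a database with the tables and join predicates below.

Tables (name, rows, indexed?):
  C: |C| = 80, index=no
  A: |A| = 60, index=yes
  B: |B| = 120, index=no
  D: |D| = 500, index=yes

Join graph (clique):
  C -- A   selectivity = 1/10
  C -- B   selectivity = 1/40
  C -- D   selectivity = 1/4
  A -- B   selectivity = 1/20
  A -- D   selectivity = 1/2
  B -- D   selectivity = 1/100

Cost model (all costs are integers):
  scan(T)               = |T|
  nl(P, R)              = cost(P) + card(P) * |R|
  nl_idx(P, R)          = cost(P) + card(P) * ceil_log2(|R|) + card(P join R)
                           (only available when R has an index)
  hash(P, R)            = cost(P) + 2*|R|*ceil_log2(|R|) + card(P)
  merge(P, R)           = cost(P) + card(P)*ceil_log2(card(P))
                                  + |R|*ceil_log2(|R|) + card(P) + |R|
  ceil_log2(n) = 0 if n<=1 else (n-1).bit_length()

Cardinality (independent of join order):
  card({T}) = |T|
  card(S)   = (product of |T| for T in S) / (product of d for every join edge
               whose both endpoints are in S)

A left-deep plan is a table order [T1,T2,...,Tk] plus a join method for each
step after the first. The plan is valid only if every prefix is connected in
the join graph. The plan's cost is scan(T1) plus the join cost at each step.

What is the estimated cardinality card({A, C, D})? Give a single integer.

Tables in S: A(60), C(80), D(500)
Edges inside S: C-A(d=10), C-D(d=4), A-D(d=2)
numerator = 60 * 80 * 500 = 2400000
denominator = 10 * 4 * 2 = 80
card(S) = 2400000 / 80 = 30000

30000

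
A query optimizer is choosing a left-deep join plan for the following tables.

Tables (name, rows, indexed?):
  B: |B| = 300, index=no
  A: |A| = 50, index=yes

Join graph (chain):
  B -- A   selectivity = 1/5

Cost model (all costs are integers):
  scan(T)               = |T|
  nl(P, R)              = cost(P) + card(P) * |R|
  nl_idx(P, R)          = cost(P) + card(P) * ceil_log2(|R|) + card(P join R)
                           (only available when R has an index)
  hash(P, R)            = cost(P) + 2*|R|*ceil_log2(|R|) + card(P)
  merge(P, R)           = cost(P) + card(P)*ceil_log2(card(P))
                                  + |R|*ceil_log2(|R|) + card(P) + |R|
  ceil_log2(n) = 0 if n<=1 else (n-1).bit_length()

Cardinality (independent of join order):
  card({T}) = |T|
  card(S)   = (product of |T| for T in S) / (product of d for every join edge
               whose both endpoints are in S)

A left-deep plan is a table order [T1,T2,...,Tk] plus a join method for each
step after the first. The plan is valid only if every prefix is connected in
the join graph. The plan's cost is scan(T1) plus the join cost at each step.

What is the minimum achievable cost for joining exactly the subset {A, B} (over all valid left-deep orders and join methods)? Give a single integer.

1200

Selinger DP over subsets of {A,B}:
  {B}: scan cost=300, card=300
  {A}: scan cost=50, card=50
  {AB}: card=3000; try (A,hash)→1200, (B,merge)→3400, (A,merge)→3650, (A,nl_idx)→5100, (B,hash)→5500, (B,nl)→15050 …(+1); best=1200 via (A,hash)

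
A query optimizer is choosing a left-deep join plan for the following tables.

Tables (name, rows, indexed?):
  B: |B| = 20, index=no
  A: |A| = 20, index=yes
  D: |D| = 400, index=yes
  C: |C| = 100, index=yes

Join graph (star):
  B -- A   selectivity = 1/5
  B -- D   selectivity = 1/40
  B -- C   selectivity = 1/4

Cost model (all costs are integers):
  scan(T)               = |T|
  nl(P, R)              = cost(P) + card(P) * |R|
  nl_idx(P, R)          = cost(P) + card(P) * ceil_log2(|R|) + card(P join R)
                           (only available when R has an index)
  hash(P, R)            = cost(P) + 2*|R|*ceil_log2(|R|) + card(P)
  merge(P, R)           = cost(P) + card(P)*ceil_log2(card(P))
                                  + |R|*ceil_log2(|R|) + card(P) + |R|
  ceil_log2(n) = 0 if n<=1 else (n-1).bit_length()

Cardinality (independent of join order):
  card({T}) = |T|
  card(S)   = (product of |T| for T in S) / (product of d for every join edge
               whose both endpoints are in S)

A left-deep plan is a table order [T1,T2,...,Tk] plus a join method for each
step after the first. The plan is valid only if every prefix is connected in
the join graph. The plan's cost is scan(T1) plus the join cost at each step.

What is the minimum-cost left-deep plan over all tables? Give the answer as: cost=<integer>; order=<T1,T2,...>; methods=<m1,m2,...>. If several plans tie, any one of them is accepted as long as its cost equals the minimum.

cost=3000; order=B,D,A,C; methods=nl_idx,hash,hash

Selinger DP (subsets sized 1..n):
  {B}: scan cost=20, card=20
  {A}: scan cost=20, card=20
  {D}: scan cost=400, card=400
  {C}: scan cost=100, card=100
  {AB}: card=80; try (A,nl_idx)→200, (B,hash)→240, (A,hash)→240, (B,merge)→260, (A,merge)→260, (B,nl)→420 …(+1); best=200 via (A,nl_idx)
  {BD}: card=200; try (D,nl_idx)→400, (B,hash)→1000, (D,merge)→4140, (B,merge)→4520, (D,hash)→7240, (D,nl)→8020 …(+1); best=400 via (D,nl_idx)
  {BC}: card=500; try (B,hash)→400, (C,nl_idx)→660, (C,merge)→940, (B,merge)→1020, (C,hash)→1440, (C,nl)→2020 …(+1); best=400 via (B,hash)
  {ABD}: card=800; try (A,hash)→800, (D,nl_idx)→1720, (A,nl_idx)→2200, (A,merge)→2320, (A,nl)→4400, (D,merge)→4840 …(+2); best=800 via (A,hash)
  {ABC}: card=2000; try (A,hash)→1100, (C,merge)→1640, (C,hash)→1680, (C,nl_idx)→2760, (A,nl_idx)→4900, (A,merge)→5520 …(+2); best=1100 via (A,hash)
  {BCD}: card=5000; try (C,hash)→2000, (C,merge)→3000, (C,nl_idx)→6800, (D,hash)→8100, (D,merge)→9400, (D,nl_idx)→9900 …(+2); best=2000 via (C,hash)
  {ABCD}: card=20000; try (C,hash)→3000, (A,hash)→7200, (D,hash)→10300, (C,merge)→10400, (C,nl_idx)→26400, (D,merge)→29100 …(+6); best=3000 via (C,hash)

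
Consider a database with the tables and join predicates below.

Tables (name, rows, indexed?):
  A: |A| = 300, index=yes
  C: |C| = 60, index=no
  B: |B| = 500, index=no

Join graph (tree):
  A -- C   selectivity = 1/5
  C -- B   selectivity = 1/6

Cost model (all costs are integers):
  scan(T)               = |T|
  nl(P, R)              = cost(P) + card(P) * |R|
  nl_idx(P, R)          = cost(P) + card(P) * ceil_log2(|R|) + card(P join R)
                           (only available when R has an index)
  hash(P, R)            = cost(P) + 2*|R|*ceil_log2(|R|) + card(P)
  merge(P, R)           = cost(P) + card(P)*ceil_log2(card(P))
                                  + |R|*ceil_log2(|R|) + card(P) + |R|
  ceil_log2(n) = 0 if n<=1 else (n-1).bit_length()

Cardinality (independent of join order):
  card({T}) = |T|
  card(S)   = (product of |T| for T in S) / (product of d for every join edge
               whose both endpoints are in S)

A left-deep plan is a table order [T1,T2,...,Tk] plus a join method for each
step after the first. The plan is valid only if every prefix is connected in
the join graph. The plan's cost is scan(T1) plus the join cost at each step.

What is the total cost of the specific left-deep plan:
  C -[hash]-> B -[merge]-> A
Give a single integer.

82120

step 1: scan C: cost=60, card=60
step 2: join B via hash
    card(P join B) = 60*500/(6) = 5000
    cost = 60 + 2*500*9 + 60 = 9120
step 3: join A via merge
    card(P join A) = 5000*300/(5) = 300000
    cost = 9120 + 5000*13 + 300*9 + 5000 + 300 = 82120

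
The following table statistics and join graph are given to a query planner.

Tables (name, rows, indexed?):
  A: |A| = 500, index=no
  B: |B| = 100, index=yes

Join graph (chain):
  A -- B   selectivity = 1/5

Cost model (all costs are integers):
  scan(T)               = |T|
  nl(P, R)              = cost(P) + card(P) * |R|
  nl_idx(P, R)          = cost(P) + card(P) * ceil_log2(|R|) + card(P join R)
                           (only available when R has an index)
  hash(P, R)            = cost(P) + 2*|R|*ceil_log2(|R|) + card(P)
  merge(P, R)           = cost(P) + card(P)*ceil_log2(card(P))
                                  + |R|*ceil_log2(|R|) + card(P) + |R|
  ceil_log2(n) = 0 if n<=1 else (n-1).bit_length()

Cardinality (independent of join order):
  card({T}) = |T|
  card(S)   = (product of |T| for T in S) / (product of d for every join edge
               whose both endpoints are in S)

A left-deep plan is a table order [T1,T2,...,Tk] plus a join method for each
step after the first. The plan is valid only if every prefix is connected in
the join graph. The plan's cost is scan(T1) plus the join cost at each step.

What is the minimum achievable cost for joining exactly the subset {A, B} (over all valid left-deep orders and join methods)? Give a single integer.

Selinger DP over subsets of {A,B}:
  {A}: scan cost=500, card=500
  {B}: scan cost=100, card=100
  {AB}: card=10000; try (B,hash)→2400, (A,merge)→5900, (B,merge)→6300, (A,hash)→9200, (B,nl_idx)→14000, (A,nl)→50100 …(+1); best=2400 via (B,hash)

2400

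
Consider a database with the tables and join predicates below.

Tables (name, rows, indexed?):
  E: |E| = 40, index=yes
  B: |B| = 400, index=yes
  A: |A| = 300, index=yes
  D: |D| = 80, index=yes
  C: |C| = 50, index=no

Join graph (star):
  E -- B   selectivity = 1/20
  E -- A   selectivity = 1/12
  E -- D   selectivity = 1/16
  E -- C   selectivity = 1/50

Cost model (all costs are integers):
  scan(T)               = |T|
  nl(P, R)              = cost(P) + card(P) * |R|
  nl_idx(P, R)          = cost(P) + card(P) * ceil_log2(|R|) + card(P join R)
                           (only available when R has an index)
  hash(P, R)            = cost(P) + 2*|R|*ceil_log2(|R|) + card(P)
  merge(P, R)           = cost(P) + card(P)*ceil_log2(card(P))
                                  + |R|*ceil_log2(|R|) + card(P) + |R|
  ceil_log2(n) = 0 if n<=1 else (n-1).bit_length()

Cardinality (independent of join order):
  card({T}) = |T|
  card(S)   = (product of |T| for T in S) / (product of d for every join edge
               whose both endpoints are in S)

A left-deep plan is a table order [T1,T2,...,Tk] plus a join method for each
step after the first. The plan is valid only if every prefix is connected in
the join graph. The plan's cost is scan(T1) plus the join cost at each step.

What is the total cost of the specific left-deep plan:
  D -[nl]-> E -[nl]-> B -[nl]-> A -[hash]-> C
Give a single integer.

1383880

step 1: scan D: cost=80, card=80
step 2: join E via nl
    card(P join E) = 80*40/(16) = 200
    cost = 80 + 80*40 = 3280
step 3: join B via nl
    card(P join B) = 200*400/(20) = 4000
    cost = 3280 + 200*400 = 83280
step 4: join A via nl
    card(P join A) = 4000*300/(12) = 100000
    cost = 83280 + 4000*300 = 1283280
step 5: join C via hash
    card(P join C) = 100000*50/(50) = 100000
    cost = 1283280 + 2*50*6 + 100000 = 1383880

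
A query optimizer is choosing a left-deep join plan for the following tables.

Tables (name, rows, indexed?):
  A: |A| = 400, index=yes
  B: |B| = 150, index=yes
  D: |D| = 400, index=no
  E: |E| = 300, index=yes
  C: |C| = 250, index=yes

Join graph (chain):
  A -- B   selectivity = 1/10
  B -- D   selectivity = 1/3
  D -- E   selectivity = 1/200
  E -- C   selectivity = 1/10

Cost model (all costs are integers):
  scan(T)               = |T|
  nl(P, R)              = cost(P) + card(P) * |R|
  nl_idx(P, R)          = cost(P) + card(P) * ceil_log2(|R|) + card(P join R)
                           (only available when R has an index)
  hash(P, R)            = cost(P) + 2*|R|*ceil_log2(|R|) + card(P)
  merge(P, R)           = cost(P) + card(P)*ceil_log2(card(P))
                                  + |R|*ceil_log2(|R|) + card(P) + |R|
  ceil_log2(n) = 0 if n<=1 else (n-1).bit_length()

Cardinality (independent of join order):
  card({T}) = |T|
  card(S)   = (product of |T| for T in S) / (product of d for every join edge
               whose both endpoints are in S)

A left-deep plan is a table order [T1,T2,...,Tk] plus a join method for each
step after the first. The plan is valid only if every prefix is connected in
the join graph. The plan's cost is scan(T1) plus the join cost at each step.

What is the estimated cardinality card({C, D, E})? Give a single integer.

15000

Tables in S: C(250), D(400), E(300)
Edges inside S: D-E(d=200), E-C(d=10)
numerator = 250 * 400 * 300 = 30000000
denominator = 200 * 10 = 2000
card(S) = 30000000 / 2000 = 15000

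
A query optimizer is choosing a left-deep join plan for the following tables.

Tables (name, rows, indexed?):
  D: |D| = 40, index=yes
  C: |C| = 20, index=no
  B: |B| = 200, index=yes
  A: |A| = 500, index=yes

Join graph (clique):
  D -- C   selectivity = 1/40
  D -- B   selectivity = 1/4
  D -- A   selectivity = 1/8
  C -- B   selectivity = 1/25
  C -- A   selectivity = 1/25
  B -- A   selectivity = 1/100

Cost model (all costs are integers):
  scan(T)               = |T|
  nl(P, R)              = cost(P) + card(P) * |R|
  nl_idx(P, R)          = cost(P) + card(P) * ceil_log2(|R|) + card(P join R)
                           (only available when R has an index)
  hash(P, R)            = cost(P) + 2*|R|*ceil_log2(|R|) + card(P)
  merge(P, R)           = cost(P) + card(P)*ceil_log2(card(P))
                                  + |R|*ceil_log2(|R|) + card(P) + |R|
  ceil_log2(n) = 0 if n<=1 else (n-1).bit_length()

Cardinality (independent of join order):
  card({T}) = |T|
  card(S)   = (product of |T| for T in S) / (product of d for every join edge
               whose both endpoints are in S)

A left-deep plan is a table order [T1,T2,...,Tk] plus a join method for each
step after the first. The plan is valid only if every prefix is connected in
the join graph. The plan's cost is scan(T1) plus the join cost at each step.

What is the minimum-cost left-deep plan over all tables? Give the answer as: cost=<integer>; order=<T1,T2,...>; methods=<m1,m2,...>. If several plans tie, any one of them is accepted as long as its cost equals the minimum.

Selinger DP (subsets sized 1..n):
  {D}: scan cost=40, card=40
  {C}: scan cost=20, card=20
  {B}: scan cost=200, card=200
  {A}: scan cost=500, card=500
  {CD}: card=20; try (D,nl_idx)→160, (C,hash)→280, (D,merge)→420, (C,merge)→440, (D,hash)→520, (D,nl)→820 …(+1); best=160 via (D,nl_idx)
  {BD}: card=2000; try (D,hash)→880, (B,merge)→2120, (D,merge)→2280, (B,nl_idx)→2360, (B,hash)→3280, (D,nl_idx)→3400 …(+2); best=880 via (D,hash)
  {AD}: card=2500; try (D,hash)→1480, (A,nl_idx)→2900, (A,merge)→5320, (D,merge)→5780, (D,nl_idx)→6000, (A,hash)→9080 …(+2); best=1480 via (D,hash)
  {BC}: card=160; try (B,nl_idx)→340, (C,hash)→600, (B,merge)→1940, (C,merge)→2120, (B,hash)→3240, (B,nl)→4020 …(+1); best=340 via (B,nl_idx)
  {AC}: card=400; try (A,nl_idx)→600, (C,hash)→1200, (A,merge)→5140, (C,merge)→5620, (A,hash)→9040, (A,nl)→10020 …(+1); best=600 via (A,nl_idx)
  {AB}: card=1000; try (A,nl_idx)→3000, (B,hash)→4200, (B,nl_idx)→5500, (A,merge)→7000, (B,merge)→7300, (A,hash)→9400 …(+2); best=3000 via (A,nl_idx)
  {BCD}: card=40; try (B,nl_idx)→360, (D,hash)→980, (D,nl_idx)→1340, (D,merge)→2060, (B,merge)→2080, (C,hash)→3080 …(+5); best=360 via (B,nl_idx)
  {ACD}: card=50; try (A,nl_idx)→390, (D,hash)→1480, (D,nl_idx)→3050, (C,hash)→4180, (D,merge)→4880, (A,merge)→5280 …(+5); best=390 via (A,nl_idx)
  {ABD}: card=1250; try (D,hash)→4480, (B,hash)→7180, (D,nl_idx)→10250, (A,hash)→11880, (D,merge)→14280, (A,nl_idx)→20130 …(+6); best=4480 via (D,hash)
  {ABC}: card=32; try (A,nl_idx)→1812, (B,nl_idx)→3832, (C,hash)→4200, (B,hash)→4200, (B,merge)→6400, (A,merge)→6780 …(+5); best=1812 via (A,nl_idx)
  {ABCD}: card=1; try (A,nl_idx)→721, (B,nl_idx)→791, (D,nl_idx)→2005, (D,merge)→2284, (D,hash)→2324, (B,merge)→2540 …(+9); best=721 via (A,nl_idx)

cost=721; order=C,D,B,A; methods=nl_idx,nl_idx,nl_idx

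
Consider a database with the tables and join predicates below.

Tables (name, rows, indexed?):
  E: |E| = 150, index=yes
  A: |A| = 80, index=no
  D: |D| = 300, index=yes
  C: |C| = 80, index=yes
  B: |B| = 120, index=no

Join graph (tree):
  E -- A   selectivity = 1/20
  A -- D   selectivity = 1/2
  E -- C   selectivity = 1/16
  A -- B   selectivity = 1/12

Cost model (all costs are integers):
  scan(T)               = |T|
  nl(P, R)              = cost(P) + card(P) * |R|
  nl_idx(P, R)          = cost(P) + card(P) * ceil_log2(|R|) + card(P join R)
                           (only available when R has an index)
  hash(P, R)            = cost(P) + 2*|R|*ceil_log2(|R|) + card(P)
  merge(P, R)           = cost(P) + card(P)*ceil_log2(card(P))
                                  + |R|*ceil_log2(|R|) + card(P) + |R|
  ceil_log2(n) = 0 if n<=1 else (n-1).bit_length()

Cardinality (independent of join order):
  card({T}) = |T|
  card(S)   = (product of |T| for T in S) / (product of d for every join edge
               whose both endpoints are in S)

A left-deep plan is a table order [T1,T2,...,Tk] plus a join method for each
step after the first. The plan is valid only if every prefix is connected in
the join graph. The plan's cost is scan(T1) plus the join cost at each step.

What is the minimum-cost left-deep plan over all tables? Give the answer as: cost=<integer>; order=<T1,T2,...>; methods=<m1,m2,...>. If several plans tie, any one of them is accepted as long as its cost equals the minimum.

Selinger DP (subsets sized 1..n):
  {E}: scan cost=150, card=150
  {A}: scan cost=80, card=80
  {D}: scan cost=300, card=300
  {C}: scan cost=80, card=80
  {B}: scan cost=120, card=120
  {AE}: card=600; try (E,nl_idx)→1320, (A,hash)→1420, (E,merge)→2070, (A,merge)→2140, (E,hash)→2560, (E,nl)→12080 …(+1); best=1320 via (E,nl_idx)
  {CE}: card=750; try (C,hash)→1420, (E,nl_idx)→1470, (C,nl_idx)→1950, (E,merge)→2070, (C,merge)→2140, (E,hash)→2560 …(+2); best=1420 via (C,hash)
  {AD}: card=12000; try (A,hash)→1720, (D,merge)→3720, (A,merge)→3940, (D,hash)→5560, (D,nl_idx)→12800, (D,nl)→24080 …(+1); best=1720 via (A,hash)
  {AB}: card=800; try (A,hash)→1360, (B,merge)→1680, (A,merge)→1720, (B,hash)→1840, (B,nl)→9680, (A,nl)→9720; best=1360 via (A,hash)
  {ADE}: card=90000; try (D,hash)→7320, (D,merge)→10920, (E,hash)→16120, (D,nl_idx)→96720, (D,nl)→181320, (E,merge)→183070 …(+2); best=7320 via (D,hash)
  {ACE}: card=3000; try (C,hash)→3040, (A,hash)→3290, (C,nl_idx)→8520, (C,merge)→8560, (A,merge)→10310, (C,nl)→49320 …(+1); best=3040 via (C,hash)
  {ABE}: card=6000; try (B,hash)→3600, (E,hash)→4560, (B,merge)→8880, (E,merge)→11510, (E,nl_idx)→13760, (B,nl)→73320 …(+1); best=3600 via (B,hash)
  {ABD}: card=120000; try (D,hash)→7560, (D,merge)→13160, (B,hash)→15400, (D,nl_idx)→128560, (B,merge)→182680, (D,nl)→241360 …(+1); best=7560 via (D,hash)
  {ACDE}: card=450000; try (D,hash)→11440, (D,merge)→45040, (C,hash)→98440, (D,nl_idx)→480040, (D,nl)→903040, (C,nl_idx)→1087320 …(+2); best=11440 via (D,hash)
  {ABDE}: card=900000; try (D,hash)→15000, (D,merge)→90600, (B,hash)→99000, (E,hash)→129960, (D,nl_idx)→957600, (B,merge)→1628280 …(+5); best=15000 via (D,hash)
  {ABCE}: card=30000; try (B,hash)→7720, (C,hash)→10720, (B,merge)→43000, (C,nl_idx)→75600, (C,merge)→88240, (B,nl)→363040 …(+1); best=7720 via (B,hash)
  {ABCDE}: card=4500000; try (D,hash)→43120, (B,hash)→463120, (D,merge)→490720, (C,hash)→916120, (D,nl_idx)→4777720, (D,nl)→9007720 …(+5); best=43120 via (D,hash)

cost=43120; order=A,E,C,B,D; methods=nl_idx,hash,hash,hash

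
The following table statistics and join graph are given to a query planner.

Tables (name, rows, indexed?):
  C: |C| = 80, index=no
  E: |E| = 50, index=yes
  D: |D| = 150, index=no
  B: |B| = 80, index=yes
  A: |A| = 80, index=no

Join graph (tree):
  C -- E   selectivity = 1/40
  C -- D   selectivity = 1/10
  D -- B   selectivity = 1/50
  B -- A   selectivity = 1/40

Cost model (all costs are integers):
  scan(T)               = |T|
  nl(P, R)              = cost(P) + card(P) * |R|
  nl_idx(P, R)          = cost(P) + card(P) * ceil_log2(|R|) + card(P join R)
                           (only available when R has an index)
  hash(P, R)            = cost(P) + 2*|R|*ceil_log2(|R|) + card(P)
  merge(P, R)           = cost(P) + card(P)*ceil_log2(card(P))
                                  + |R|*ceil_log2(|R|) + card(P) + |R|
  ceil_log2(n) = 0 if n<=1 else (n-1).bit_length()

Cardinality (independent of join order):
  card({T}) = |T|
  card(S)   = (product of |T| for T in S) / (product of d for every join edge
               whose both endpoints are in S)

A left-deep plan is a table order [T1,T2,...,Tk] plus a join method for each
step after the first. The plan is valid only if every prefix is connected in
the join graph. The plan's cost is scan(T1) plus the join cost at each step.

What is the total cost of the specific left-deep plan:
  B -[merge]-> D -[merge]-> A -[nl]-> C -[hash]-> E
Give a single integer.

step 1: scan B: cost=80, card=80
step 2: join D via merge
    card(P join D) = 80*150/(50) = 240
    cost = 80 + 80*7 + 150*8 + 80 + 150 = 2070
step 3: join A via merge
    card(P join A) = 240*80/(40) = 480
    cost = 2070 + 240*8 + 80*7 + 240 + 80 = 4870
step 4: join C via nl
    card(P join C) = 480*80/(10) = 3840
    cost = 4870 + 480*80 = 43270
step 5: join E via hash
    card(P join E) = 3840*50/(40) = 4800
    cost = 43270 + 2*50*6 + 3840 = 47710

47710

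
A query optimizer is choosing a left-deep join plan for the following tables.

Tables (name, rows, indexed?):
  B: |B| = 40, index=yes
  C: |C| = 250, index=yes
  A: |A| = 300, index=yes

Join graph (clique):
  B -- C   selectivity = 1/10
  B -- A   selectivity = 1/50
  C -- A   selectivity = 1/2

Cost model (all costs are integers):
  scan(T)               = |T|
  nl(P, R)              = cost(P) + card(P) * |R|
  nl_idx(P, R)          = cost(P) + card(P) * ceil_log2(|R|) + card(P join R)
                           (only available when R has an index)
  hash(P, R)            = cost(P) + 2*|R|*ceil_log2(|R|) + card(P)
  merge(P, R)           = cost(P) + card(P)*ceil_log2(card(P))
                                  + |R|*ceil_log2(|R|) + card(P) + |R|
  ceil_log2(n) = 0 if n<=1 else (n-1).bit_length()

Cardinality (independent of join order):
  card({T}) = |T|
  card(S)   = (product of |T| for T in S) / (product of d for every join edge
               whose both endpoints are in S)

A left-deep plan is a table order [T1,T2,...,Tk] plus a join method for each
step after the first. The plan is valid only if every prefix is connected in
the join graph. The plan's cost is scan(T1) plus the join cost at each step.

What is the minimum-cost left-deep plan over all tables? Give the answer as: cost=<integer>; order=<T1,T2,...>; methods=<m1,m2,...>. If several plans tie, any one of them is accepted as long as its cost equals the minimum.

cost=4880; order=B,A,C; methods=nl_idx,hash

Selinger DP (subsets sized 1..n):
  {B}: scan cost=40, card=40
  {C}: scan cost=250, card=250
  {A}: scan cost=300, card=300
  {BC}: card=1000; try (B,hash)→980, (C,nl_idx)→1360, (C,merge)→2570, (B,nl_idx)→2750, (B,merge)→2780, (C,hash)→4080 …(+2); best=980 via (B,hash)
  {AB}: card=240; try (A,nl_idx)→640, (B,hash)→1080, (B,nl_idx)→2340, (A,merge)→3320, (B,merge)→3580, (A,hash)→5480 …(+2); best=640 via (A,nl_idx)
  {AC}: card=37500; try (C,hash)→4600, (A,merge)→5500, (C,merge)→5550, (A,hash)→5900, (A,nl_idx)→40000, (C,nl_idx)→40200 …(+2); best=4600 via (C,hash)
  {ABC}: card=3000; try (C,hash)→4880, (C,merge)→5050, (C,nl_idx)→5560, (A,hash)→7380, (A,nl_idx)→12980, (A,merge)→14980 …(+6); best=4880 via (C,hash)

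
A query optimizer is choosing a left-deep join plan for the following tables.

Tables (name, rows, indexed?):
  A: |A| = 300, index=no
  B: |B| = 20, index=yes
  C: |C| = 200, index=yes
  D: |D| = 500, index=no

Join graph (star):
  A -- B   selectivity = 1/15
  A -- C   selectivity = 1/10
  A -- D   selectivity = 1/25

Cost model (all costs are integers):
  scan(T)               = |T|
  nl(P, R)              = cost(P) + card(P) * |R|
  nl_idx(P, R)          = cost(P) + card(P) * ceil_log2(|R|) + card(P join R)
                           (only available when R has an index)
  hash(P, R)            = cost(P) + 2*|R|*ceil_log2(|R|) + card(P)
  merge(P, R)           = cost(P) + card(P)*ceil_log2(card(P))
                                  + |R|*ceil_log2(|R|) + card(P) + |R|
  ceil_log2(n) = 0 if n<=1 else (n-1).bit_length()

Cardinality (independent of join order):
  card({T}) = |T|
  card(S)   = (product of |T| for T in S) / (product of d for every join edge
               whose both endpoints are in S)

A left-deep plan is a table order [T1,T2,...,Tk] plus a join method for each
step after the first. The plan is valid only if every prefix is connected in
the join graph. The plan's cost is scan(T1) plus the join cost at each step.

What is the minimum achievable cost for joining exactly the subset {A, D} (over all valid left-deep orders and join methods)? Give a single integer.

6400

Selinger DP over subsets of {A,D}:
  {A}: scan cost=300, card=300
  {D}: scan cost=500, card=500
  {AD}: card=6000; try (A,hash)→6400, (D,merge)→8300, (A,merge)→8500, (D,hash)→9600, (D,nl)→150300, (A,nl)→150500; best=6400 via (A,hash)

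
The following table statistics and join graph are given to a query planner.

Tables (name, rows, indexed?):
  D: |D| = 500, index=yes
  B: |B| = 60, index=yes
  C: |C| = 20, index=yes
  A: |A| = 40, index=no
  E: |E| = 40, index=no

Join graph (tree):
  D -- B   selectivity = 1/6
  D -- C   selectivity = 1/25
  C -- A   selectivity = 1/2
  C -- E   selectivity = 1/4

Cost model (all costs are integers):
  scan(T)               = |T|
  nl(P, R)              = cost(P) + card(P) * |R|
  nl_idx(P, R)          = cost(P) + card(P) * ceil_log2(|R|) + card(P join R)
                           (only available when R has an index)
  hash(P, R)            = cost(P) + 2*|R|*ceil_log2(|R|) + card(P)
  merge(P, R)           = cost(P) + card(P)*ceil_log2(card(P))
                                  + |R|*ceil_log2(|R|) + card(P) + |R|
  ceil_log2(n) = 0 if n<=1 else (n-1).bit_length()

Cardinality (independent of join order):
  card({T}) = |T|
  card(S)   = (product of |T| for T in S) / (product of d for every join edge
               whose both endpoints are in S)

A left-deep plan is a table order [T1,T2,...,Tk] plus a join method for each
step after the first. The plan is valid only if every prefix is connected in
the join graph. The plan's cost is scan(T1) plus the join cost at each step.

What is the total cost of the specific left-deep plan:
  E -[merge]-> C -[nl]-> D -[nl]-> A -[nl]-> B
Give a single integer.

step 1: scan E: cost=40, card=40
step 2: join C via merge
    card(P join C) = 40*20/(4) = 200
    cost = 40 + 40*6 + 20*5 + 40 + 20 = 440
step 3: join D via nl
    card(P join D) = 200*500/(25) = 4000
    cost = 440 + 200*500 = 100440
step 4: join A via nl
    card(P join A) = 4000*40/(2) = 80000
    cost = 100440 + 4000*40 = 260440
step 5: join B via nl
    card(P join B) = 80000*60/(6) = 800000
    cost = 260440 + 80000*60 = 5060440

5060440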